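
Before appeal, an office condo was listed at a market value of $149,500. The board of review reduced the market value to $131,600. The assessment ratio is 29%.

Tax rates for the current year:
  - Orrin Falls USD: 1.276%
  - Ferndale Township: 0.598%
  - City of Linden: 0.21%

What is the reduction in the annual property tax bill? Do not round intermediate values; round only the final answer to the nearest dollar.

$108

Old assessed value = $149,500 × 0.29 = $43,355
New assessed value = $131,600 × 0.29 = $38,164
Combined rate = 0.01276 + 0.00598 + 0.0021 = 0.02084
Old tax = $43,355 × 0.02084 = $903.5182
New tax = $38,164 × 0.02084 = $795.33776
Reduction = $903.5182 − $795.33776 = $108.18044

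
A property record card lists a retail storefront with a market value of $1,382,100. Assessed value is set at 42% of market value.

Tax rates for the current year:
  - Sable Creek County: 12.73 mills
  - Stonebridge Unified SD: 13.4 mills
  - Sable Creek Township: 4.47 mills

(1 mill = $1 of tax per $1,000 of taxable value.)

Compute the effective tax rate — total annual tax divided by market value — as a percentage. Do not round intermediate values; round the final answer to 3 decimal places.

1.285%

Assessed value = $1,382,100 × 0.42 = $580,482
Sable Creek County: $580,482 × 0.01273 = $7,389.53586
Stonebridge Unified SD: $580,482 × 0.0134 = $7,778.4588
Sable Creek Township: $580,482 × 0.00447 = $2,594.75454
Total tax = $17,762.7492
Effective rate = $17,762.7492 ÷ $1,382,100 = 1.285% of market value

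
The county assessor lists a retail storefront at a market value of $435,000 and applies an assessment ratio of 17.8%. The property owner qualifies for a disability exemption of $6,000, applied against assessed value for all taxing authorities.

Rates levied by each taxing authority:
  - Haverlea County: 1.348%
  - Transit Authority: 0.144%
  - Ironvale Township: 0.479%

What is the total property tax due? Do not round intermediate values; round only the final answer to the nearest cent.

Assessed value = $435,000 × 0.178 = $77,430
Taxable value = $77,430 − $6,000 = $71,430
Haverlea County: $71,430 × 0.01348 = $962.8764
Transit Authority: $71,430 × 0.00144 = $102.8592
Ironvale Township: $71,430 × 0.00479 = $342.1497
Total = $962.8764 + $102.8592 + $342.1497 = $1,407.8853

$1,407.89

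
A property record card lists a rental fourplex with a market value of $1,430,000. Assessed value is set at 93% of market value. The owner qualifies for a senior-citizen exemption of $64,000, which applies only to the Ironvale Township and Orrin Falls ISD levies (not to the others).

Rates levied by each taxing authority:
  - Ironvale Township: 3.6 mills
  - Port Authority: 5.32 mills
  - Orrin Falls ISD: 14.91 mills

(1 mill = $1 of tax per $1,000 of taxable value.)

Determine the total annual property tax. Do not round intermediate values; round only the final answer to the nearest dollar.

$30,507

Assessed value = $1,430,000 × 0.93 = $1,329,900
Ironvale Township: ($1,329,900 − $64,000) × 0.0036 = $1,265,900 × 0.0036 = $4,557.24
Port Authority: $1,329,900 × 0.00532 = $7,075.068
Orrin Falls ISD: ($1,329,900 − $64,000) × 0.01491 = $1,265,900 × 0.01491 = $18,874.569
Total = $30,506.877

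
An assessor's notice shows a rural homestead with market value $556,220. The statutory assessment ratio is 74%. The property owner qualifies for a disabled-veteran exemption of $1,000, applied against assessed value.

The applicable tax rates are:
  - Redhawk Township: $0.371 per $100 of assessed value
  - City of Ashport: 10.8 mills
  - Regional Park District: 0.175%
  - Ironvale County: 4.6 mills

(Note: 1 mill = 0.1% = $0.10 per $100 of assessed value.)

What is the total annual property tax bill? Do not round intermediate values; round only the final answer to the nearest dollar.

Assessed value = $556,220 × 0.74 = $411,602.8
Taxable value = $411,602.8 − $1,000 = $410,602.8
Redhawk Township: $410,602.8 × 0.00371 = $1,523.336388
City of Ashport: $410,602.8 × 0.0108 = $4,434.51024
Regional Park District: $410,602.8 × 0.00175 = $718.5549
Ironvale County: $410,602.8 × 0.0046 = $1,888.77288
Total = $8,565.174408

$8,565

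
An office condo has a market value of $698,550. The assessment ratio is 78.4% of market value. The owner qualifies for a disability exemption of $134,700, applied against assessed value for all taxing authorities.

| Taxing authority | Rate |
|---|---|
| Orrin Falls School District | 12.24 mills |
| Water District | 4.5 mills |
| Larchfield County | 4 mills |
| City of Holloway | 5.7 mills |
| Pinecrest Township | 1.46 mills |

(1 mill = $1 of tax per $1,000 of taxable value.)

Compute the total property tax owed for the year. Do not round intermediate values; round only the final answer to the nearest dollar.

$11,522

Assessed value = $698,550 × 0.784 = $547,663.2
Taxable value = $547,663.2 − $134,700 = $412,963.2
Orrin Falls School District: $412,963.2 × 0.01224 = $5,054.669568
Water District: $412,963.2 × 0.0045 = $1,858.3344
Larchfield County: $412,963.2 × 0.004 = $1,651.8528
City of Holloway: $412,963.2 × 0.0057 = $2,353.89024
Pinecrest Township: $412,963.2 × 0.00146 = $602.926272
Total = $5,054.669568 + $1,858.3344 + $1,651.8528 + $2,353.89024 + $602.926272 = $11,521.67328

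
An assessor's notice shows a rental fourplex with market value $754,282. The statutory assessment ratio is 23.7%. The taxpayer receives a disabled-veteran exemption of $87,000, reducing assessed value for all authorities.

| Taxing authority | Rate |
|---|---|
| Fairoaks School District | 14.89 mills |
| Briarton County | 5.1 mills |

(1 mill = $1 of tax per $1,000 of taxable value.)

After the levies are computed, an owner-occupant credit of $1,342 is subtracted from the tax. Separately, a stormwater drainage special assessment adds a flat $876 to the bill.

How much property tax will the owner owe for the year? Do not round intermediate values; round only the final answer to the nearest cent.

Assessed value = $754,282 × 0.237 = $178,764.834
Taxable value = $178,764.834 − $87,000 = $91,764.834
Fairoaks School District: $91,764.834 × 0.01489 = $1,366.37837826
Briarton County: $91,764.834 × 0.0051 = $468.0006534
Levies subtotal = $1,834.37903166
After credit = $1,834.37903166 − $1,342 = $492.37903166
Total = $492.37903166 + $876 = $1,368.37903166

$1,368.38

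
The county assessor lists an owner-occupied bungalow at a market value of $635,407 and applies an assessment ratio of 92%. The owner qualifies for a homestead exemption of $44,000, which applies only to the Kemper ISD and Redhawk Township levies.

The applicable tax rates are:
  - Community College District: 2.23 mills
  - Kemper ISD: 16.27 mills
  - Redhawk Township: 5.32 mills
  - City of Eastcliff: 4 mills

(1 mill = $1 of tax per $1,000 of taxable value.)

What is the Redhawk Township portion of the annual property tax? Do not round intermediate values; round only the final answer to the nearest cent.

Assessed value = $635,407 × 0.92 = $584,574.44
Redhawk Township taxable value = $584,574.44 − $44,000 = $540,574.44
Redhawk Township levy = $540,574.44 × 0.00532 = $2,875.8560208

$2,875.86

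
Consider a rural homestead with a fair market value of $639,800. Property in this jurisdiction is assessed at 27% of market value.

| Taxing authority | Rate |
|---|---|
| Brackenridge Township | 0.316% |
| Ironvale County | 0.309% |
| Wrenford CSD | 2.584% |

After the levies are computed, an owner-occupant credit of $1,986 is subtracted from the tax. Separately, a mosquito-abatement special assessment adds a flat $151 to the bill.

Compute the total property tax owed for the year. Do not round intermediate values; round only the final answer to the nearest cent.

$3,708.42

Assessed value = $639,800 × 0.27 = $172,746
Brackenridge Township: $172,746 × 0.00316 = $545.87736
Ironvale County: $172,746 × 0.00309 = $533.78514
Wrenford CSD: $172,746 × 0.02584 = $4,463.75664
Levies subtotal = $5,543.41914
After credit = $5,543.41914 − $1,986 = $3,557.41914
Total = $3,557.41914 + $151 = $3,708.41914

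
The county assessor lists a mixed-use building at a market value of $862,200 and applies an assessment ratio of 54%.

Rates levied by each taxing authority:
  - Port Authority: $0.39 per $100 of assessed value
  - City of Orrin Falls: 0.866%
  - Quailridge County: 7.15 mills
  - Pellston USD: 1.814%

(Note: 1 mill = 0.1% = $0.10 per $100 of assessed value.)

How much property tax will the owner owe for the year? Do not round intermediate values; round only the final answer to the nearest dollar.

Assessed value = $862,200 × 0.54 = $465,588
Port Authority: $465,588 × 0.0039 = $1,815.7932
City of Orrin Falls: $465,588 × 0.00866 = $4,031.99208
Quailridge County: $465,588 × 0.00715 = $3,328.9542
Pellston USD: $465,588 × 0.01814 = $8,445.76632
Total = $17,622.5058

$17,623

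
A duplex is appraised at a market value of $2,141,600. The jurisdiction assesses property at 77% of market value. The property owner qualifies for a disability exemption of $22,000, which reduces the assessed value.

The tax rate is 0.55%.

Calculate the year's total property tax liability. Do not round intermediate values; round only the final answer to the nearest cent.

Assessed value = $2,141,600 × 0.77 = $1,649,032
Taxable value = $1,649,032 − $22,000 = $1,627,032
Tax = $1,627,032 × 0.0055 = $8,948.676

$8,948.68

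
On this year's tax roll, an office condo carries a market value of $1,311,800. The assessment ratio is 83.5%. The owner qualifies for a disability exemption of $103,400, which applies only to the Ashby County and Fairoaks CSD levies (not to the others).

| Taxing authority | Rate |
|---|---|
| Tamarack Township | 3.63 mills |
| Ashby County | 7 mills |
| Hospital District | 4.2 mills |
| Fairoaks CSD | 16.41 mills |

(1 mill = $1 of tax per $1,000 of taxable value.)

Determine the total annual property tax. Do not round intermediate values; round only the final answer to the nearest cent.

Assessed value = $1,311,800 × 0.835 = $1,095,353
Tamarack Township: $1,095,353 × 0.00363 = $3,976.13139
Ashby County: ($1,095,353 − $103,400) × 0.007 = $991,953 × 0.007 = $6,943.671
Hospital District: $1,095,353 × 0.0042 = $4,600.4826
Fairoaks CSD: ($1,095,353 − $103,400) × 0.01641 = $991,953 × 0.01641 = $16,277.94873
Total = $31,798.23372

$31,798.23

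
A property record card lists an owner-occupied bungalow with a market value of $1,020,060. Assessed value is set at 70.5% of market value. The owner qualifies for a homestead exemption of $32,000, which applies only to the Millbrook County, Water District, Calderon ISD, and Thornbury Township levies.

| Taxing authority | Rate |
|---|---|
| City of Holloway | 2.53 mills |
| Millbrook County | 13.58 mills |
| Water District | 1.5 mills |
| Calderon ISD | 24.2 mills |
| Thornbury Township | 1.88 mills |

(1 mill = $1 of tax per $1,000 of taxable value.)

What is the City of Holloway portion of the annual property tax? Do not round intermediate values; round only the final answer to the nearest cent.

$1,819.43

Assessed value = $1,020,060 × 0.705 = $719,142.3
City of Holloway taxable value = $719,142.3 (exemption does not apply)
City of Holloway levy = $719,142.3 × 0.00253 = $1,819.430019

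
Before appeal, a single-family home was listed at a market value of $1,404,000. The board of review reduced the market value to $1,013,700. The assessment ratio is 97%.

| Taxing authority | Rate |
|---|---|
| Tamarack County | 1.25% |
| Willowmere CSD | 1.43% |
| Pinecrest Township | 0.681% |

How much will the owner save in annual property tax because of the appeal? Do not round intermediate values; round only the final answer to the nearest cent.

$12,724.44

Old assessed value = $1,404,000 × 0.97 = $1,361,880
New assessed value = $1,013,700 × 0.97 = $983,289
Combined rate = 0.0125 + 0.0143 + 0.00681 = 0.03361
Old tax = $1,361,880 × 0.03361 = $45,772.7868
New tax = $983,289 × 0.03361 = $33,048.34329
Reduction = $45,772.7868 − $33,048.34329 = $12,724.44351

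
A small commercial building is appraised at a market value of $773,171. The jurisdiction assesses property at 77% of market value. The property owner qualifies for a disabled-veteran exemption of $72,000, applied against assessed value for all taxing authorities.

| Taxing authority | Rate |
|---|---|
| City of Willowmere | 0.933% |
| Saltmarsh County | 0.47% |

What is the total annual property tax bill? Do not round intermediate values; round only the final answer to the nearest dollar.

Assessed value = $773,171 × 0.77 = $595,341.67
Taxable value = $595,341.67 − $72,000 = $523,341.67
City of Willowmere: $523,341.67 × 0.00933 = $4,882.7777811
Saltmarsh County: $523,341.67 × 0.0047 = $2,459.705849
Total = $4,882.7777811 + $2,459.705849 = $7,342.4836301

$7,342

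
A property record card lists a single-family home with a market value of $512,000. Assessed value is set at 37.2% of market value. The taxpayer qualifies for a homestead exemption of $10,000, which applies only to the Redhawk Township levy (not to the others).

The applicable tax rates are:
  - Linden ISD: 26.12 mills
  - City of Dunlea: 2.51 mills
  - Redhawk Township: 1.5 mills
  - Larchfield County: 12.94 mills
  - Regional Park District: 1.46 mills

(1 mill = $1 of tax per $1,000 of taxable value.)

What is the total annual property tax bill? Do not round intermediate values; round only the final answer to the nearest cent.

Assessed value = $512,000 × 0.372 = $190,464
Linden ISD: $190,464 × 0.02612 = $4,974.91968
City of Dunlea: $190,464 × 0.00251 = $478.06464
Redhawk Township: ($190,464 − $10,000) × 0.0015 = $180,464 × 0.0015 = $270.696
Larchfield County: $190,464 × 0.01294 = $2,464.60416
Regional Park District: $190,464 × 0.00146 = $278.07744
Total = $8,466.36192

$8,466.36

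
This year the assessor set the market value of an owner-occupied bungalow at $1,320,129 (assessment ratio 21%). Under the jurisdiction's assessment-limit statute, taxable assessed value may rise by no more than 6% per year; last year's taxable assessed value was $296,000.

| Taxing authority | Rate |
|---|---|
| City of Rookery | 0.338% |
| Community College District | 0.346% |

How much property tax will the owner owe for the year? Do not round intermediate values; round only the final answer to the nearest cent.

$1,896.23

Uncapped assessed value = $1,320,129 × 0.21 = $277,227.09
Cap limit = $296,000 × 1.06 = $313,760
Taxable assessed value = min($277,227.09, $313,760) = $277,227.09 (cap does not bind)
City of Rookery: $277,227.09 × 0.00338 = $937.0275642
Community College District: $277,227.09 × 0.00346 = $959.2057314
Total = $1,896.2332956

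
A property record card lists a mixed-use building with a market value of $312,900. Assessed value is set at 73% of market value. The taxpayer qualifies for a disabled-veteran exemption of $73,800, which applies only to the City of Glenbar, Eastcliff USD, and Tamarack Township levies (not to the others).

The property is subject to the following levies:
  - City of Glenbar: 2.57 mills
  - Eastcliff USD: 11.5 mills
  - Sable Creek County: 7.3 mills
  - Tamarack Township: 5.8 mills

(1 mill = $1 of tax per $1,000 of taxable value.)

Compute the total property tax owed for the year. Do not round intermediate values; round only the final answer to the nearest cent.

Assessed value = $312,900 × 0.73 = $228,417
City of Glenbar: ($228,417 − $73,800) × 0.00257 = $154,617 × 0.00257 = $397.36569
Eastcliff USD: ($228,417 − $73,800) × 0.0115 = $154,617 × 0.0115 = $1,778.0955
Sable Creek County: $228,417 × 0.0073 = $1,667.4441
Tamarack Township: ($228,417 − $73,800) × 0.0058 = $154,617 × 0.0058 = $896.7786
Total = $4,739.68389

$4,739.68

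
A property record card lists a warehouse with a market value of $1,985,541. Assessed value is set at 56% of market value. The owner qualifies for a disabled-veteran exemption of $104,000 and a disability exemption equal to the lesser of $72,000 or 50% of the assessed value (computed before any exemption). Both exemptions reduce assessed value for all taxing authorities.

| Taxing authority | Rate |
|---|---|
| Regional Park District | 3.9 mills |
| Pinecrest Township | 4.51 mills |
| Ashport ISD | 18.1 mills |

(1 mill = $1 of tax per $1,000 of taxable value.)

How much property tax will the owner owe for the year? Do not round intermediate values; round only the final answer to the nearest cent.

$24,810.79

Assessed value = $1,985,541 × 0.56 = $1,111,902.96
Disability exemption = min($72,000, 50% × $1,111,902.96) = min($72,000, $555,951.48) = $72,000 (dollar cap binds)
Taxable value = $1,111,902.96 − $104,000 − $72,000 = $935,902.96
Regional Park District: $935,902.96 × 0.0039 = $3,650.021544
Pinecrest Township: $935,902.96 × 0.00451 = $4,220.9223496
Ashport ISD: $935,902.96 × 0.0181 = $16,939.843576
Total = $24,810.7874696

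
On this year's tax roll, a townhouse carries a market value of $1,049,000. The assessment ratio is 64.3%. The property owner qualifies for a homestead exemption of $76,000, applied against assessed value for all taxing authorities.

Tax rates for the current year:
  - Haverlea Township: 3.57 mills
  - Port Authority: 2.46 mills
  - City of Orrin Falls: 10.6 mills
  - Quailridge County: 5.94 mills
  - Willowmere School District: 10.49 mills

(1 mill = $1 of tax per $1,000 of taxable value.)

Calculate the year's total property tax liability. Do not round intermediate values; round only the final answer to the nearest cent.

$19,786.64

Assessed value = $1,049,000 × 0.643 = $674,507
Taxable value = $674,507 − $76,000 = $598,507
Haverlea Township: $598,507 × 0.00357 = $2,136.66999
Port Authority: $598,507 × 0.00246 = $1,472.32722
City of Orrin Falls: $598,507 × 0.0106 = $6,344.1742
Quailridge County: $598,507 × 0.00594 = $3,555.13158
Willowmere School District: $598,507 × 0.01049 = $6,278.33843
Total = $2,136.66999 + $1,472.32722 + $6,344.1742 + $3,555.13158 + $6,278.33843 = $19,786.64142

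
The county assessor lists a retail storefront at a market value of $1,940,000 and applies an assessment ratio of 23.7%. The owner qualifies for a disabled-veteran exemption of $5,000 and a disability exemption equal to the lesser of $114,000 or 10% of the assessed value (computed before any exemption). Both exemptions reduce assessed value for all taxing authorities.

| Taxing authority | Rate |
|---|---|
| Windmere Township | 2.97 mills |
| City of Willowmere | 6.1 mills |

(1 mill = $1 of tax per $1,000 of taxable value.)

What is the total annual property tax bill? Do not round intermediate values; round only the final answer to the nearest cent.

$3,707.83

Assessed value = $1,940,000 × 0.237 = $459,780
Disability exemption = min($114,000, 10% × $459,780) = min($114,000, $45,978) = $45,978 (percentage binds)
Taxable value = $459,780 − $5,000 − $45,978 = $408,802
Windmere Township: $408,802 × 0.00297 = $1,214.14194
City of Willowmere: $408,802 × 0.0061 = $2,493.6922
Total = $3,707.83414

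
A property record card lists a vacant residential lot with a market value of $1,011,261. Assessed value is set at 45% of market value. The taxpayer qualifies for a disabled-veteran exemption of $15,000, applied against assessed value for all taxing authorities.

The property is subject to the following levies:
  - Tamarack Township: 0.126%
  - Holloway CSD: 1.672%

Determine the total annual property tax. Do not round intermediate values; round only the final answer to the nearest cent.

$7,912.41

Assessed value = $1,011,261 × 0.45 = $455,067.45
Taxable value = $455,067.45 − $15,000 = $440,067.45
Tamarack Township: $440,067.45 × 0.00126 = $554.484987
Holloway CSD: $440,067.45 × 0.01672 = $7,357.927764
Total = $554.484987 + $7,357.927764 = $7,912.412751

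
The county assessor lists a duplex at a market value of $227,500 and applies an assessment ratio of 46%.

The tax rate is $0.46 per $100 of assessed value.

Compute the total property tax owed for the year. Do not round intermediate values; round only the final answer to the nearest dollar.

Assessed value = $227,500 × 0.46 = $104,650
Tax = $104,650 × 0.0046 = $481.39

$481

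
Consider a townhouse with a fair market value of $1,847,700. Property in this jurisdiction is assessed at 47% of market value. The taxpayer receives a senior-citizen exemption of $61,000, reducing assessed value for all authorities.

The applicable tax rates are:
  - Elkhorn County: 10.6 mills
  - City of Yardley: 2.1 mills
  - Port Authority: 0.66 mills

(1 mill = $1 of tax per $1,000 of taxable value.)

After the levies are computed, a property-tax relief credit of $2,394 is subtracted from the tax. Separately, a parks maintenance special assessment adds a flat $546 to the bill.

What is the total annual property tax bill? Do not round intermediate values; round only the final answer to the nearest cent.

$8,939.12

Assessed value = $1,847,700 × 0.47 = $868,419
Taxable value = $868,419 − $61,000 = $807,419
Elkhorn County: $807,419 × 0.0106 = $8,558.6414
City of Yardley: $807,419 × 0.0021 = $1,695.5799
Port Authority: $807,419 × 0.00066 = $532.89654
Levies subtotal = $10,787.11784
After credit = $10,787.11784 − $2,394 = $8,393.11784
Total = $8,393.11784 + $546 = $8,939.11784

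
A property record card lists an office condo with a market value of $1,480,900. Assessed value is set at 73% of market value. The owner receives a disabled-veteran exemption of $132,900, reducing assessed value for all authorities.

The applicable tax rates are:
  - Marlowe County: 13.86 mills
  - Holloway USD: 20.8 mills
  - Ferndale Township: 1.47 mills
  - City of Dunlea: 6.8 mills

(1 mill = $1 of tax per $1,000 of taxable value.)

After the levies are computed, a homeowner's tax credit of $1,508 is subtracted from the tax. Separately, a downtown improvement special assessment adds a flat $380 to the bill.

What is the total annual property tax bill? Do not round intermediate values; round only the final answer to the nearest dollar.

$39,576

Assessed value = $1,480,900 × 0.73 = $1,081,057
Taxable value = $1,081,057 − $132,900 = $948,157
Marlowe County: $948,157 × 0.01386 = $13,141.45602
Holloway USD: $948,157 × 0.0208 = $19,721.6656
Ferndale Township: $948,157 × 0.00147 = $1,393.79079
City of Dunlea: $948,157 × 0.0068 = $6,447.4676
Levies subtotal = $40,704.38001
After credit = $40,704.38001 − $1,508 = $39,196.38001
Total = $39,196.38001 + $380 = $39,576.38001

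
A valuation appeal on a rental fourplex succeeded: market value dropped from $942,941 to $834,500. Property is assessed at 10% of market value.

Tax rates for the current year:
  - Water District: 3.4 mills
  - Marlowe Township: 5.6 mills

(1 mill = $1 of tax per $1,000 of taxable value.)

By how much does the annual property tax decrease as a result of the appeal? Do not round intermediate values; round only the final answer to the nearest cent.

$97.60

Old assessed value = $942,941 × 0.1 = $94,294.1
New assessed value = $834,500 × 0.1 = $83,450
Combined rate = 0.0034 + 0.0056 = 0.009
Old tax = $94,294.1 × 0.009 = $848.6469
New tax = $83,450 × 0.009 = $751.05
Reduction = $848.6469 − $751.05 = $97.5969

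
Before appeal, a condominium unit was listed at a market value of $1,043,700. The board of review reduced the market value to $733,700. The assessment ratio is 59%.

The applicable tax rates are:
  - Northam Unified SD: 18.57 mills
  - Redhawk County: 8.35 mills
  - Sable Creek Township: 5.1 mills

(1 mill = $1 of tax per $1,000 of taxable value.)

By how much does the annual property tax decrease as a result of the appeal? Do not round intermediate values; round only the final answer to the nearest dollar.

Old assessed value = $1,043,700 × 0.59 = $615,783
New assessed value = $733,700 × 0.59 = $432,883
Combined rate = 0.01857 + 0.00835 + 0.0051 = 0.03202
Old tax = $615,783 × 0.03202 = $19,717.37166
New tax = $432,883 × 0.03202 = $13,860.91366
Reduction = $19,717.37166 − $13,860.91366 = $5,856.458

$5,856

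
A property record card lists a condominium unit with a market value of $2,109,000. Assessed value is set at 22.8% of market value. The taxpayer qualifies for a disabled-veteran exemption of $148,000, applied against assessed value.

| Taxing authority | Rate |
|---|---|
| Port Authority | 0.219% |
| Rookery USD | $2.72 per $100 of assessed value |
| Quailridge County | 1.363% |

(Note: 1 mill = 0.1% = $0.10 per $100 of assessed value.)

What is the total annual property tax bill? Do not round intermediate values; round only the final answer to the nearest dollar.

$14,319

Assessed value = $2,109,000 × 0.228 = $480,852
Taxable value = $480,852 − $148,000 = $332,852
Port Authority: $332,852 × 0.00219 = $728.94588
Rookery USD: $332,852 × 0.0272 = $9,053.5744
Quailridge County: $332,852 × 0.01363 = $4,536.77276
Total = $14,319.29304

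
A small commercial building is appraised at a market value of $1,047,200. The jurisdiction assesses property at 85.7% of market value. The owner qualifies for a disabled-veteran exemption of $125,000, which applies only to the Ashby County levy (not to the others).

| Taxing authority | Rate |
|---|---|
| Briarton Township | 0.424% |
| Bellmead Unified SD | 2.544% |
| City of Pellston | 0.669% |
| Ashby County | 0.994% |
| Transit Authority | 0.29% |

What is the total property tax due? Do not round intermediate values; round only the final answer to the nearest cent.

Assessed value = $1,047,200 × 0.857 = $897,450.4
Briarton Township: $897,450.4 × 0.00424 = $3,805.189696
Bellmead Unified SD: $897,450.4 × 0.02544 = $22,831.138176
City of Pellston: $897,450.4 × 0.00669 = $6,003.943176
Ashby County: ($897,450.4 − $125,000) × 0.00994 = $772,450.4 × 0.00994 = $7,678.156976
Transit Authority: $897,450.4 × 0.0029 = $2,602.60616
Total = $42,921.034184

$42,921.03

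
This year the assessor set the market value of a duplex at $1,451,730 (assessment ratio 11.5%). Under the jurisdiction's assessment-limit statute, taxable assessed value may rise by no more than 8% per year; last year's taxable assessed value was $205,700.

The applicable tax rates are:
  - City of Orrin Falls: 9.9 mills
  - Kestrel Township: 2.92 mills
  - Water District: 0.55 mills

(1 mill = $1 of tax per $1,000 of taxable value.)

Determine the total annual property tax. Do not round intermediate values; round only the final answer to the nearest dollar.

$2,232

Uncapped assessed value = $1,451,730 × 0.115 = $166,948.95
Cap limit = $205,700 × 1.08 = $222,156
Taxable assessed value = min($166,948.95, $222,156) = $166,948.95 (cap does not bind)
City of Orrin Falls: $166,948.95 × 0.0099 = $1,652.794605
Kestrel Township: $166,948.95 × 0.00292 = $487.490934
Water District: $166,948.95 × 0.00055 = $91.8219225
Total = $2,232.1074615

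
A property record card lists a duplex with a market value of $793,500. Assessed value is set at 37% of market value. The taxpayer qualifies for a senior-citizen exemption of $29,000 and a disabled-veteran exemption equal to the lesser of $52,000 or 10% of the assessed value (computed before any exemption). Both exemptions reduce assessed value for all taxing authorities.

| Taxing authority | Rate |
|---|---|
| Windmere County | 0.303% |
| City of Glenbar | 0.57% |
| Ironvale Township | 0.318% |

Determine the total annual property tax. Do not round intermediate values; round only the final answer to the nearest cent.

Assessed value = $793,500 × 0.37 = $293,595
Disabled-veteran exemption = min($52,000, 10% × $293,595) = min($52,000, $29,359.5) = $29,359.5 (percentage binds)
Taxable value = $293,595 − $29,000 − $29,359.5 = $235,235.5
Windmere County: $235,235.5 × 0.00303 = $712.763565
City of Glenbar: $235,235.5 × 0.0057 = $1,340.84235
Ironvale Township: $235,235.5 × 0.00318 = $748.04889
Total = $2,801.654805

$2,801.65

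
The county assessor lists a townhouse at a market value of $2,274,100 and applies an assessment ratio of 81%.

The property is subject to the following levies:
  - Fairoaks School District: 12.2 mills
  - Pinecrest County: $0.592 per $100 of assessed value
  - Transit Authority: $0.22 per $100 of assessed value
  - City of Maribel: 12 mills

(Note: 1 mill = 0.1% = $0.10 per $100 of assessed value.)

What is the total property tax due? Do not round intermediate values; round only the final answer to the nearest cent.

$59,534.12

Assessed value = $2,274,100 × 0.81 = $1,842,021
Fairoaks School District: $1,842,021 × 0.0122 = $22,472.6562
Pinecrest County: $1,842,021 × 0.00592 = $10,904.76432
Transit Authority: $1,842,021 × 0.0022 = $4,052.4462
City of Maribel: $1,842,021 × 0.012 = $22,104.252
Total = $59,534.11872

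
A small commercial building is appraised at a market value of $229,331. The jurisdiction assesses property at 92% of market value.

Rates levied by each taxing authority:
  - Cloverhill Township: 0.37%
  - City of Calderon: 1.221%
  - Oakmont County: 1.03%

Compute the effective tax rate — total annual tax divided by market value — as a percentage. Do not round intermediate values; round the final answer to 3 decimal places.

Assessed value = $229,331 × 0.92 = $210,984.52
Cloverhill Township: $210,984.52 × 0.0037 = $780.642724
City of Calderon: $210,984.52 × 0.01221 = $2,576.1209892
Oakmont County: $210,984.52 × 0.0103 = $2,173.140556
Total tax = $5,529.9042692
Effective rate = $5,529.9042692 ÷ $229,331 = 2.411% of market value

2.411%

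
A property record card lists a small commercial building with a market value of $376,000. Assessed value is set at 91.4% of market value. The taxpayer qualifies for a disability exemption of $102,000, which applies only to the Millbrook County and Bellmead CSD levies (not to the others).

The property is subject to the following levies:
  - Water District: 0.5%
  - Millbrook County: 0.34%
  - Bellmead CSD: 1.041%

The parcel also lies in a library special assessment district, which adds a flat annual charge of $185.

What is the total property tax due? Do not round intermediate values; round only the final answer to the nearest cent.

Assessed value = $376,000 × 0.914 = $343,664
Water District: $343,664 × 0.005 = $1,718.32
Millbrook County: ($343,664 − $102,000) × 0.0034 = $241,664 × 0.0034 = $821.6576
Bellmead CSD: ($343,664 − $102,000) × 0.01041 = $241,664 × 0.01041 = $2,515.72224
Levies subtotal = $5,055.69984
Total = $5,055.69984 + $185 = $5,240.69984

$5,240.70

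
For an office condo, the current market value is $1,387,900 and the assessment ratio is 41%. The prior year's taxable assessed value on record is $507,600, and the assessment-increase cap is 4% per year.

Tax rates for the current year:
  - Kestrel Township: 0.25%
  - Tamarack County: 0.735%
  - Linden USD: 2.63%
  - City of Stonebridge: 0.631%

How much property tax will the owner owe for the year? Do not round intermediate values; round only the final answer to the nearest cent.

Uncapped assessed value = $1,387,900 × 0.41 = $569,039
Cap limit = $507,600 × 1.04 = $527,904
Taxable assessed value = min($569,039, $527,904) = $527,904 (cap binds)
Kestrel Township: $527,904 × 0.0025 = $1,319.76
Tamarack County: $527,904 × 0.00735 = $3,880.0944
Linden USD: $527,904 × 0.0263 = $13,883.8752
City of Stonebridge: $527,904 × 0.00631 = $3,331.07424
Total = $22,414.80384

$22,414.80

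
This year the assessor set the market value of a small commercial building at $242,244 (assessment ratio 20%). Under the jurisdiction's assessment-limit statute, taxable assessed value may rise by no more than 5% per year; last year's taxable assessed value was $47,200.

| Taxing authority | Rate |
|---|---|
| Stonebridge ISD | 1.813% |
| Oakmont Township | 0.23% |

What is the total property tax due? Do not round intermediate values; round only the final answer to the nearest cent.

Uncapped assessed value = $242,244 × 0.2 = $48,448.8
Cap limit = $47,200 × 1.05 = $49,560
Taxable assessed value = min($48,448.8, $49,560) = $48,448.8 (cap does not bind)
Stonebridge ISD: $48,448.8 × 0.01813 = $878.376744
Oakmont Township: $48,448.8 × 0.0023 = $111.43224
Total = $989.808984

$989.81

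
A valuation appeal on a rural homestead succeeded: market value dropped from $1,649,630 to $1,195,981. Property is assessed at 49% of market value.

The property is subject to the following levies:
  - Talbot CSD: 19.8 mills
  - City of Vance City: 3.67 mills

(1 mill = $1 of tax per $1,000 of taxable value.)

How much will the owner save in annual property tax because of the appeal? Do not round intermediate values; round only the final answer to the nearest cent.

Old assessed value = $1,649,630 × 0.49 = $808,318.7
New assessed value = $1,195,981 × 0.49 = $586,030.69
Combined rate = 0.0198 + 0.00367 = 0.02347
Old tax = $808,318.7 × 0.02347 = $18,971.239889
New tax = $586,030.69 × 0.02347 = $13,754.1402943
Reduction = $18,971.239889 − $13,754.1402943 = $5,217.0995947

$5,217.10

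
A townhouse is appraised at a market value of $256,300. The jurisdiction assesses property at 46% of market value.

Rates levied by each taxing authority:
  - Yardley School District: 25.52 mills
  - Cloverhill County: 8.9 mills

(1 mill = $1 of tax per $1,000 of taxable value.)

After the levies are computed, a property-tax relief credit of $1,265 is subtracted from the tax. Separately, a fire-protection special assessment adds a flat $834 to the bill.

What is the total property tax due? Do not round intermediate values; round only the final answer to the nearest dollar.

Assessed value = $256,300 × 0.46 = $117,898
Yardley School District: $117,898 × 0.02552 = $3,008.75696
Cloverhill County: $117,898 × 0.0089 = $1,049.2922
Levies subtotal = $4,058.04916
After credit = $4,058.04916 − $1,265 = $2,793.04916
Total = $2,793.04916 + $834 = $3,627.04916

$3,627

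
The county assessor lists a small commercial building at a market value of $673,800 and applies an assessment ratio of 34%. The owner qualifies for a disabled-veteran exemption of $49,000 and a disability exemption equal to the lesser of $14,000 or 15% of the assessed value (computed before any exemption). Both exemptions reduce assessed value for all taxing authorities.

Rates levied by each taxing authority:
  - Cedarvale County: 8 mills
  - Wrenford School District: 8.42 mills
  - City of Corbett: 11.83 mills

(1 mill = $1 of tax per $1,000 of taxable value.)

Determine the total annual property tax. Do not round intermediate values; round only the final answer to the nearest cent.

Assessed value = $673,800 × 0.34 = $229,092
Disability exemption = min($14,000, 15% × $229,092) = min($14,000, $34,363.8) = $14,000 (dollar cap binds)
Taxable value = $229,092 − $49,000 − $14,000 = $166,092
Cedarvale County: $166,092 × 0.008 = $1,328.736
Wrenford School District: $166,092 × 0.00842 = $1,398.49464
City of Corbett: $166,092 × 0.01183 = $1,964.86836
Total = $4,692.099

$4,692.10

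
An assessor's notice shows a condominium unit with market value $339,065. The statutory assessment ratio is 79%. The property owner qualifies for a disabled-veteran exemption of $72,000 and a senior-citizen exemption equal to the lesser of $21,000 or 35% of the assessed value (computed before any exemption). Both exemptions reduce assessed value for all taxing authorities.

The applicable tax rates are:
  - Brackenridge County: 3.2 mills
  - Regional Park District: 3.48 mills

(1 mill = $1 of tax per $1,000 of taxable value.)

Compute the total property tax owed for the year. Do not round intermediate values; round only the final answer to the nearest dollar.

Assessed value = $339,065 × 0.79 = $267,861.35
Senior-citizen exemption = min($21,000, 35% × $267,861.35) = min($21,000, $93,751.4725) = $21,000 (dollar cap binds)
Taxable value = $267,861.35 − $72,000 − $21,000 = $174,861.35
Brackenridge County: $174,861.35 × 0.0032 = $559.55632
Regional Park District: $174,861.35 × 0.00348 = $608.517498
Total = $1,168.073818

$1,168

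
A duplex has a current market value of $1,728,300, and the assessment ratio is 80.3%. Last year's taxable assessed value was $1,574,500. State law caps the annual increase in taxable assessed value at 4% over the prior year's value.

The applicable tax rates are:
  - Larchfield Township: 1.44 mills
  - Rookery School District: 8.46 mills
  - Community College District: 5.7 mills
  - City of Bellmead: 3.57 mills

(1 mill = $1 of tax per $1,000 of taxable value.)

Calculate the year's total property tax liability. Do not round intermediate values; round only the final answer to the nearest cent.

Uncapped assessed value = $1,728,300 × 0.803 = $1,387,824.9
Cap limit = $1,574,500 × 1.04 = $1,637,480
Taxable assessed value = min($1,387,824.9, $1,637,480) = $1,387,824.9 (cap does not bind)
Larchfield Township: $1,387,824.9 × 0.00144 = $1,998.467856
Rookery School District: $1,387,824.9 × 0.00846 = $11,740.998654
Community College District: $1,387,824.9 × 0.0057 = $7,910.60193
City of Bellmead: $1,387,824.9 × 0.00357 = $4,954.534893
Total = $26,604.603333

$26,604.60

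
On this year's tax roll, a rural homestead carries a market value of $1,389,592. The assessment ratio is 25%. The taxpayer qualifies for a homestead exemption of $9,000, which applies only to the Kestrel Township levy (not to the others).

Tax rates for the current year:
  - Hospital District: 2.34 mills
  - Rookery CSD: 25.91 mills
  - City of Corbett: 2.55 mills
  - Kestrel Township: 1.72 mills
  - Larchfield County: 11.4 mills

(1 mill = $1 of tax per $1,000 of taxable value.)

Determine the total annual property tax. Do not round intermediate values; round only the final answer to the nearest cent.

Assessed value = $1,389,592 × 0.25 = $347,398
Hospital District: $347,398 × 0.00234 = $812.91132
Rookery CSD: $347,398 × 0.02591 = $9,001.08218
City of Corbett: $347,398 × 0.00255 = $885.8649
Kestrel Township: ($347,398 − $9,000) × 0.00172 = $338,398 × 0.00172 = $582.04456
Larchfield County: $347,398 × 0.0114 = $3,960.3372
Total = $15,242.24016

$15,242.24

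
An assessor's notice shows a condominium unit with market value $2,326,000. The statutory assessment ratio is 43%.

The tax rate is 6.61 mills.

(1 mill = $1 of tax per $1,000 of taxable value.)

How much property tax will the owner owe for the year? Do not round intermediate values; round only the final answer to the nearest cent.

$6,611.19

Assessed value = $2,326,000 × 0.43 = $1,000,180
Tax = $1,000,180 × 0.00661 = $6,611.1898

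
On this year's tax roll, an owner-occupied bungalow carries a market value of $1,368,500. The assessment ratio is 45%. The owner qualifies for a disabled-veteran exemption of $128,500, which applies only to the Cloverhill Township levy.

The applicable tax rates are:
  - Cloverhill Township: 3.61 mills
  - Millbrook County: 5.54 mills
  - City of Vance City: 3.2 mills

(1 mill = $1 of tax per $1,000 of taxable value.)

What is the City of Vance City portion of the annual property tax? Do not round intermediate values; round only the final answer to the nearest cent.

Assessed value = $1,368,500 × 0.45 = $615,825
City of Vance City taxable value = $615,825 (exemption does not apply)
City of Vance City levy = $615,825 × 0.0032 = $1,970.64

$1,970.64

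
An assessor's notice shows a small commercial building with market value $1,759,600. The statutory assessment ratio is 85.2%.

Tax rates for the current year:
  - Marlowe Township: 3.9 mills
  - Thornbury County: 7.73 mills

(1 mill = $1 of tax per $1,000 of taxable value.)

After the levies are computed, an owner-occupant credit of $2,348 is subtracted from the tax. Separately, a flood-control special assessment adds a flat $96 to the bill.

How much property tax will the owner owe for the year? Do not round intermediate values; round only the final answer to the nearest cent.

Assessed value = $1,759,600 × 0.852 = $1,499,179.2
Marlowe Township: $1,499,179.2 × 0.0039 = $5,846.79888
Thornbury County: $1,499,179.2 × 0.00773 = $11,588.655216
Levies subtotal = $17,435.454096
After credit = $17,435.454096 − $2,348 = $15,087.454096
Total = $15,087.454096 + $96 = $15,183.454096

$15,183.45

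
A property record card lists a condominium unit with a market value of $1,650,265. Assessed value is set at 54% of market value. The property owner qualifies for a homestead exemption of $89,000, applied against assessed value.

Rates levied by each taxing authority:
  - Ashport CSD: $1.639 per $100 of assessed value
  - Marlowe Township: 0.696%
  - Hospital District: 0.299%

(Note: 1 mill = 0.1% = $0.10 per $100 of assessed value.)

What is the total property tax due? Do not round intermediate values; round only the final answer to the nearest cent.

Assessed value = $1,650,265 × 0.54 = $891,143.1
Taxable value = $891,143.1 − $89,000 = $802,143.1
Ashport CSD: $802,143.1 × 0.01639 = $13,147.125409
Marlowe Township: $802,143.1 × 0.00696 = $5,582.915976
Hospital District: $802,143.1 × 0.00299 = $2,398.407869
Total = $21,128.449254

$21,128.45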